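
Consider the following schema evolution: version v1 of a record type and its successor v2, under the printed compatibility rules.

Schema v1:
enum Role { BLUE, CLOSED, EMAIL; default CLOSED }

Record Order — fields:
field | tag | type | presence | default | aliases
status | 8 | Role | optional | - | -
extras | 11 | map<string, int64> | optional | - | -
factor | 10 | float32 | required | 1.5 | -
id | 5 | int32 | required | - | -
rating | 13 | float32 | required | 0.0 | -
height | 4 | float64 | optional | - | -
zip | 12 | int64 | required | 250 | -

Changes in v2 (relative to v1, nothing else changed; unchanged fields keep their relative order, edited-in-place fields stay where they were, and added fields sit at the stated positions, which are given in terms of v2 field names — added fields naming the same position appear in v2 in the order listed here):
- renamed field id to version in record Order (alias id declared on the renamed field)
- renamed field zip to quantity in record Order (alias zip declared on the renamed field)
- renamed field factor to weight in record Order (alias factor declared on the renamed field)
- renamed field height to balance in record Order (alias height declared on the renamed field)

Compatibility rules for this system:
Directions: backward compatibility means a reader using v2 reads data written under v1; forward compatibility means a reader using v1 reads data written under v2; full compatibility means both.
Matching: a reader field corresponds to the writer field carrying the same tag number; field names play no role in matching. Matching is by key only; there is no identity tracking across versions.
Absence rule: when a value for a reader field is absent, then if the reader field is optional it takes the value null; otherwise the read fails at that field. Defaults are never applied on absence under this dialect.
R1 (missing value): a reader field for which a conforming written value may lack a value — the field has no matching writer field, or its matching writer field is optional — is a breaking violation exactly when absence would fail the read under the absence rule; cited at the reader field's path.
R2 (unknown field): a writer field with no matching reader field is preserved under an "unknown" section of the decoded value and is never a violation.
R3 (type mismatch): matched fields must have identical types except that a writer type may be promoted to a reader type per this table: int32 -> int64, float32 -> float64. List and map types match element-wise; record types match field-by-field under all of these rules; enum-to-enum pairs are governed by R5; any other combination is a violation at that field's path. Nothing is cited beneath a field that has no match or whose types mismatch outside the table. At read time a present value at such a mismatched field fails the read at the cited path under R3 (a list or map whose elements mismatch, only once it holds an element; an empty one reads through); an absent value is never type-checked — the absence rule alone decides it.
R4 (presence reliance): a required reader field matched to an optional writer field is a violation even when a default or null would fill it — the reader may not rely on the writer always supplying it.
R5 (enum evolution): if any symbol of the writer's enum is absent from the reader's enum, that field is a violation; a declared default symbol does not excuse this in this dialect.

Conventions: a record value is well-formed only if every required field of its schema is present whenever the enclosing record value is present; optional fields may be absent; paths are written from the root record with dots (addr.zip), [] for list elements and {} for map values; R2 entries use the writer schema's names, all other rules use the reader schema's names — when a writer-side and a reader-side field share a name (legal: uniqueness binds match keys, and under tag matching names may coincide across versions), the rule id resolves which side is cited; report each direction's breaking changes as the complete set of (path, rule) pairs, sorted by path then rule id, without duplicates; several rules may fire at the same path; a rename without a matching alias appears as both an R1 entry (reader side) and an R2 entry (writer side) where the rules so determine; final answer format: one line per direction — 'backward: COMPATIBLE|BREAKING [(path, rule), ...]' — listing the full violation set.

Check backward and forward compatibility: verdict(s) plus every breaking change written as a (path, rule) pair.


arrows below run writer -> reader for Order
backward pass over Order, reader schema v2, writer schema v1:
  Role -> Role, writer optional: status aligns to status
  map<string, int64> -> map<string, int64>, writer optional: extras aligns to extras
  float32 -> float32, writer required: weight aligns to factor
  int32 -> int32, writer required: version aligns to id
  float32 -> float32, writer required: rating aligns to rating
  float64 -> float64, writer optional: balance aligns to height
  int64 -> int64, writer required: quantity aligns to zip
  => backward verdict for Order: COMPATIBLE, no violations
forward pass over Order, reader schema v1, writer schema v2:
  Role -> Role, writer optional: status aligns to status
  map<string, int64> -> map<string, int64>, writer optional: extras aligns to extras
  float32 -> float32, writer required: factor aligns to weight
  int32 -> int32, writer required: id aligns to version
  float32 -> float32, writer required: rating aligns to rating
  float64 -> float64, writer optional: height aligns to balance
  int64 -> int64, writer required: zip aligns to quantity
  => forward verdict for Order: COMPATIBLE, no violations

backward: COMPATIBLE []; forward: COMPATIBLE []


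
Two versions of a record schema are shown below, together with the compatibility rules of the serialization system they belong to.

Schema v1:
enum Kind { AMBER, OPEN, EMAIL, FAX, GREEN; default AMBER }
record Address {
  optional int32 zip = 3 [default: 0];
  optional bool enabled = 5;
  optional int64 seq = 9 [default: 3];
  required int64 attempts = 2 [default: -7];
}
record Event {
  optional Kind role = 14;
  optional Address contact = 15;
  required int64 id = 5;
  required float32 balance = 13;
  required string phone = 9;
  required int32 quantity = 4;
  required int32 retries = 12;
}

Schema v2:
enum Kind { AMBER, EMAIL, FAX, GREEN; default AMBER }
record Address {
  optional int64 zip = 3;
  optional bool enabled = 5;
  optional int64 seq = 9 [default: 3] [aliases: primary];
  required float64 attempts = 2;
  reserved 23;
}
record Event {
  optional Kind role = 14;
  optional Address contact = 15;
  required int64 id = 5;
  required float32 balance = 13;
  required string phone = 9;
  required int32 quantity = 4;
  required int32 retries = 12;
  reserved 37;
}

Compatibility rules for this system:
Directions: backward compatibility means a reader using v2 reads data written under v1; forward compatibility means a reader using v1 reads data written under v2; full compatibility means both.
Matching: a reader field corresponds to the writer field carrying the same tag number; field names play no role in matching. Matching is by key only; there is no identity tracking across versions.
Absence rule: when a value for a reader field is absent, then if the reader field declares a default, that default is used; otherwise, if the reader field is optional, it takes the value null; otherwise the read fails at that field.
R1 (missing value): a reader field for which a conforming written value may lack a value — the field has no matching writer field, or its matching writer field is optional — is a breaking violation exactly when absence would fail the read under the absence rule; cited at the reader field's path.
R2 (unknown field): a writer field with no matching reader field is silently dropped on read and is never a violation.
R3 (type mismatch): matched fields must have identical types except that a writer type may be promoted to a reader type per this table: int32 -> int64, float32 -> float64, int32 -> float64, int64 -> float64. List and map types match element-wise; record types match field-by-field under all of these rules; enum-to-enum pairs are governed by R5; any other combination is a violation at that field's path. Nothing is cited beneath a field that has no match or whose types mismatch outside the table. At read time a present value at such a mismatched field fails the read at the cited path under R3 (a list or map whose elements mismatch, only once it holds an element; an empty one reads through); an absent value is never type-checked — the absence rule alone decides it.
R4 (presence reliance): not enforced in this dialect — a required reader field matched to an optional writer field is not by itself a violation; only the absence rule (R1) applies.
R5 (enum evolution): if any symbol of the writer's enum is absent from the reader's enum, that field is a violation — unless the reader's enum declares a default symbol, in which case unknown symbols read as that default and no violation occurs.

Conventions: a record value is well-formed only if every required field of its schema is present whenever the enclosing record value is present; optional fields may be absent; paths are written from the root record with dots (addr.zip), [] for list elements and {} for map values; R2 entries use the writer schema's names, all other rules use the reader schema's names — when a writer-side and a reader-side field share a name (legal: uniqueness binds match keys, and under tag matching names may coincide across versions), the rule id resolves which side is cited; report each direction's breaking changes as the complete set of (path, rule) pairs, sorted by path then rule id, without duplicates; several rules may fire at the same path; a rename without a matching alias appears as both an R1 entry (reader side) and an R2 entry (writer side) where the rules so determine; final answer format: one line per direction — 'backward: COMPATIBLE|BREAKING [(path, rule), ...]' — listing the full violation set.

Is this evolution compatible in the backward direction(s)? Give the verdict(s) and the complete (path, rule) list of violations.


in Event below, arrows point writer -> reader
backward analysis of Event with v2 as reader and v1 as writer:
  role: Kind -> Kind, writer optional; from role
  contact: Address -> Address, writer optional; from contact
  id: int64 -> int64, writer required; from id
  balance: float32 -> float32, writer required; from balance
  phone: string -> string, writer required; from phone
  quantity: int32 -> int32, writer required; from quantity
  retries: int32 -> int32, writer required; from retries
  contact.zip: int32 -> int64, writer optional; from contact.zip
  contact.enabled: bool -> bool, writer optional; from contact.enabled
  contact.seq: int64 -> int64, writer optional; from contact.seq
  contact.attempts: int64 -> float64, writer required; from contact.attempts
  => backward: COMPATIBLE
remaining Event differences; none change what is asked:
  field zip in record Address: type int32 changed to int64 (its default is dropped) -> affects forward compatibility only, which is not asked
  field attempts in record Address: type int64 changed to float64 (its default is dropped) -> affects forward compatibility only, which is not asked
  enum Kind (field role in record Event): symbol OPEN removed -> no rule fires on it in Event's dialect; the asked verdict holds

backward: COMPATIBLE []


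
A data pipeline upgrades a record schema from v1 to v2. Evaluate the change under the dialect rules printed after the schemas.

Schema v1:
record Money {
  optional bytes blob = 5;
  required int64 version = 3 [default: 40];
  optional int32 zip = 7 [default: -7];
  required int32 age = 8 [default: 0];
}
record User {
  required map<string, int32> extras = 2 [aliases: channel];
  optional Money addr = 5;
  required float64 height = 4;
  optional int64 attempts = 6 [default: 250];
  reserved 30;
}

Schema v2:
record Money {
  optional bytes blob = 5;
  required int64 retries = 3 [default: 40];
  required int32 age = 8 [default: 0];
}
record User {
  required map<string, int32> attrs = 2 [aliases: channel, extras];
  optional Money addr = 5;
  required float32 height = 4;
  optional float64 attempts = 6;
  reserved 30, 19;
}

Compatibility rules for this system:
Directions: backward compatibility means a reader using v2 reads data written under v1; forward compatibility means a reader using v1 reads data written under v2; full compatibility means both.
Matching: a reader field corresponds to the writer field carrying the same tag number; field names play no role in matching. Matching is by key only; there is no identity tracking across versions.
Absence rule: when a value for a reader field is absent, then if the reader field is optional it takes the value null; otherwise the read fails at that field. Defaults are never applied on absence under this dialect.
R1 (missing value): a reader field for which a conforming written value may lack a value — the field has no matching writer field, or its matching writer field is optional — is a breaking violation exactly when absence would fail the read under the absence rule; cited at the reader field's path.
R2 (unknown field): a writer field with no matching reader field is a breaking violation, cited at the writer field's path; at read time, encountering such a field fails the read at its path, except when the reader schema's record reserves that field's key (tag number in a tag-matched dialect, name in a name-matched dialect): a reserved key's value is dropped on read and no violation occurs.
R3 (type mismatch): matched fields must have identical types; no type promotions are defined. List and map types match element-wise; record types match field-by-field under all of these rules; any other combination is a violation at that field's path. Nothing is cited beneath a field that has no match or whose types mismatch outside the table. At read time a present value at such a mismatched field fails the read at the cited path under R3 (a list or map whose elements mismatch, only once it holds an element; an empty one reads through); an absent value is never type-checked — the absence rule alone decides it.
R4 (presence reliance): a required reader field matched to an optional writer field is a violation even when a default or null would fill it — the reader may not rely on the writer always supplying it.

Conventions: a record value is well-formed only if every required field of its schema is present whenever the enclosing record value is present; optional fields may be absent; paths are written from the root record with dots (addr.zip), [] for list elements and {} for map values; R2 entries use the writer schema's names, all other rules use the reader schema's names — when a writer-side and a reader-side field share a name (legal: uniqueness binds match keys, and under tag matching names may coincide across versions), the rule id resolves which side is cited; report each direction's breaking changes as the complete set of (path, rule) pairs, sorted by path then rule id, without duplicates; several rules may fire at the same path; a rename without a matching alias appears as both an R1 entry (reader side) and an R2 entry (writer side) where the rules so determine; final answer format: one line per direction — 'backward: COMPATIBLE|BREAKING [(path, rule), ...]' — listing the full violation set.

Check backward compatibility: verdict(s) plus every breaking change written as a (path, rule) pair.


backward: BREAKING [(addr.zip, R2), (attempts, R3), (height, R3)]

in User below, arrows point writer -> reader
backward for User (reader v2, writer v1):
  attrs <- extras (map<string, int32> -> map<string, int32>, writer required)
  addr <- addr (Money -> Money, writer optional)
  height <- height (float64 -> float32, writer required)
  attempts <- attempts (int64 -> float64, writer optional)
  addr.blob <- addr.blob (bytes -> bytes, writer optional)
  addr.retries <- addr.version (int64 -> int64, writer required)
  addr.age <- addr.age (int32 -> int32, writer required)
  addr.zip (writer side), unknown to reader
  R2 fires at addr.zip
  R3 fires at attempts
  R3 fires at height
  backward on User therefore BREAKING (3)
ruling out the remaining User differences:
  renamed field version to retries in record Money -> triggers nothing under User's printed rules — same verdict
  renamed field extras to attrs in record User (alias extras declared on the renamed field) -> triggers nothing under User's printed rules — same verdict


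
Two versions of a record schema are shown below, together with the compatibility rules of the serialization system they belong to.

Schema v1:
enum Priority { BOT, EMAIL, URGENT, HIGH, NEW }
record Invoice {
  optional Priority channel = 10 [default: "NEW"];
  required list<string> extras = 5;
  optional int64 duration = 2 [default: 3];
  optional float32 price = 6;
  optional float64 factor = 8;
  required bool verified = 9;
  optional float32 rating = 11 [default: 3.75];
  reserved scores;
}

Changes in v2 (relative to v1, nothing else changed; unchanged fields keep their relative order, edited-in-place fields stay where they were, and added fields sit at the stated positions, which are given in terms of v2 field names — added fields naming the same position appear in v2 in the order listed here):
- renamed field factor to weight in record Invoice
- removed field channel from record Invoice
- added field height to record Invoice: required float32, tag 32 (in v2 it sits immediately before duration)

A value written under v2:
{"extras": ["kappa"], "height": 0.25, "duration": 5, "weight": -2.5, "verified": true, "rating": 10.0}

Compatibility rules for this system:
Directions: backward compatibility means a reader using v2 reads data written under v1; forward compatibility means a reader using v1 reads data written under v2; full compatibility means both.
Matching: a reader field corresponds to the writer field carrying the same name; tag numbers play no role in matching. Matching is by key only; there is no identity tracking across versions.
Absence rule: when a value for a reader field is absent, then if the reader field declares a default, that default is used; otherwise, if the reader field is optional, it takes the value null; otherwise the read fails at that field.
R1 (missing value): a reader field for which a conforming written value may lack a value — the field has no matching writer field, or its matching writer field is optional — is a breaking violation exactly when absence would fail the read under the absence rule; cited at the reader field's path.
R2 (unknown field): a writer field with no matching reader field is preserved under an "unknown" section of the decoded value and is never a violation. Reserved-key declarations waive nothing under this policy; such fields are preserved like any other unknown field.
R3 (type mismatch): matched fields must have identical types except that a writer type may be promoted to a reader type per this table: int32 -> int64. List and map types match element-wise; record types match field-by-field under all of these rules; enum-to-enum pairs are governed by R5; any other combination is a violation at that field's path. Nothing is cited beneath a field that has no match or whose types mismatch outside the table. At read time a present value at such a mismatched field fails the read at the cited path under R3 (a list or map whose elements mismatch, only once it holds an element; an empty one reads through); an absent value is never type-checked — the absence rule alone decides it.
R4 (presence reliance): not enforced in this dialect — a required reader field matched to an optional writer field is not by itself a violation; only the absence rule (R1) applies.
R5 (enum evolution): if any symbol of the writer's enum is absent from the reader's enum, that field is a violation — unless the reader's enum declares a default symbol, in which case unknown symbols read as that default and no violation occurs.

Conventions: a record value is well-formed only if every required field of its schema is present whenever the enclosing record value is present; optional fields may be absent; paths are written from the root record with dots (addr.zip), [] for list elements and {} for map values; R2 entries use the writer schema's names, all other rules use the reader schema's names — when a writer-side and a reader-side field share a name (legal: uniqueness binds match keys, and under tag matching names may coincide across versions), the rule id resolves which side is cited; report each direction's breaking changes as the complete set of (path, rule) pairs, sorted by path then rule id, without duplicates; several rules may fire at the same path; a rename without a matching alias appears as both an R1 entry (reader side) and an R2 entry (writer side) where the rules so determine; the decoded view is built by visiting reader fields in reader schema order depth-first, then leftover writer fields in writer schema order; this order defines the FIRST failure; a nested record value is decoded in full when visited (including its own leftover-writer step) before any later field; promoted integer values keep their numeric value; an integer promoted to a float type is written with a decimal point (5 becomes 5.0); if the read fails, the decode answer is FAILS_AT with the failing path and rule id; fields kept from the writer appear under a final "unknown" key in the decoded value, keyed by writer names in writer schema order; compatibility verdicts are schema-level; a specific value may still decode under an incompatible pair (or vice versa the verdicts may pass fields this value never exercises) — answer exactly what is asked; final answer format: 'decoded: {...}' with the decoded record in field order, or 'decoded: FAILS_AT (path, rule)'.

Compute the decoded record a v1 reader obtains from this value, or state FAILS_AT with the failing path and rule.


arrows below run writer -> reader for Invoice
decode walk for Invoice under reader schema v1:
  channel := "NEW" (missing; default applied)
  extras := ["kappa"]
  duration := 5
  price := null (missing; optional => null)
  factor := null (missing; optional => null)
  verified := true
  rating := 10.0
  writer height: kept under "unknown"
  writer weight: kept under "unknown"
  => decoded: {"channel": "NEW", "extras": ["kappa"], "duration": 5, "price": null, "factor": null, "verified": true, "rating": 10.0, "unknown": {"height": 0.25, "weight": -2.5}}
the other Invoice changes do not affect what is asked:
  removed field channel from record Invoice -> inert under this dialect — no rule fires on Invoice and the result does not move

decoded: {"channel": "NEW", "extras": ["kappa"], "duration": 5, "price": null, "factor": null, "verified": true, "rating": 10.0, "unknown": {"height": 0.25, "weight": -2.5}}


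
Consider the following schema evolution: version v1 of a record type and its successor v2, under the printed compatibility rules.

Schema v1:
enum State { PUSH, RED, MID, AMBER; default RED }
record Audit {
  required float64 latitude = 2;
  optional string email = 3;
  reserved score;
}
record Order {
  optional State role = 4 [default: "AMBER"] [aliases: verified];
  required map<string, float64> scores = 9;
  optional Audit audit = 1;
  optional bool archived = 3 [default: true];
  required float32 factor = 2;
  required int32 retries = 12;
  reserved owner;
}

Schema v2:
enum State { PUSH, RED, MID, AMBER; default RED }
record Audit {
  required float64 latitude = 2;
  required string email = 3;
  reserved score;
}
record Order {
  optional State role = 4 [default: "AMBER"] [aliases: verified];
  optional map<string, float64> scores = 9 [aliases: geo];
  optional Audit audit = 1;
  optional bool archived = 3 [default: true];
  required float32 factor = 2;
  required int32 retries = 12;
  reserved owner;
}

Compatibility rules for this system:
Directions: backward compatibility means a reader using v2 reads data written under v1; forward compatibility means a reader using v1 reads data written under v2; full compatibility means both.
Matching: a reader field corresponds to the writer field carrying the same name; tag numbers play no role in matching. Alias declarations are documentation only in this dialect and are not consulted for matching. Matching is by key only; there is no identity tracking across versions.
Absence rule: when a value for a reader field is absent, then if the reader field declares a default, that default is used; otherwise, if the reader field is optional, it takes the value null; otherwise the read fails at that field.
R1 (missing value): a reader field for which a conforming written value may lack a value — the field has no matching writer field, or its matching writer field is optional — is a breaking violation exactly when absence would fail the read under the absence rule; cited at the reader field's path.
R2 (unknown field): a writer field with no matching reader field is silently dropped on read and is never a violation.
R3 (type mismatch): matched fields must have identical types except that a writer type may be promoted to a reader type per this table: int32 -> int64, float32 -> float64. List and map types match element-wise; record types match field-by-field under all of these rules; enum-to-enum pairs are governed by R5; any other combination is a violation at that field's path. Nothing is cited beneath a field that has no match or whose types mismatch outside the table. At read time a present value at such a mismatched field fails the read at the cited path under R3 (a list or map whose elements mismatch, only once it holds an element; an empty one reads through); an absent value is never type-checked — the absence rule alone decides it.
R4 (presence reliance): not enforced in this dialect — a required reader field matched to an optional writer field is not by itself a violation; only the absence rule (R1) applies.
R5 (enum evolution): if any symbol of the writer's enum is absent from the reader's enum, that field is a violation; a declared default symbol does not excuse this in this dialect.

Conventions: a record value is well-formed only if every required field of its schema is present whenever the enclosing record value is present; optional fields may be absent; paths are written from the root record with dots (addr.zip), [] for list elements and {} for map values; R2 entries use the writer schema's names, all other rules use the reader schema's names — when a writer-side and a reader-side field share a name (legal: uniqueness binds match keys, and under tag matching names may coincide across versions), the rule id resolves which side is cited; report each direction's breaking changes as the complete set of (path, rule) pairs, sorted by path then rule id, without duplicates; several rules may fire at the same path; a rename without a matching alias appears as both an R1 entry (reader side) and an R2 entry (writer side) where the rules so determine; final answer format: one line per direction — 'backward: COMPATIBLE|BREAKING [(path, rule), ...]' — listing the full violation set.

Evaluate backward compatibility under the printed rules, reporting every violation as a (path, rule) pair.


backward: BREAKING [(audit.email, R1)]

the writer's type comes first in each Order pair
backward pass over Order, reader schema v2, writer schema v1:
  role: State -> State, writer optional; from role
  scores: map<string, float64> -> map<string, float64>, writer required; from scores
  audit: Audit -> Audit, writer optional; from audit
  archived: bool -> bool, writer optional; from archived
  factor: float32 -> float32, writer required; from factor
  retries: int32 -> int32, writer required; from retries
  audit.latitude: float64 -> float64, writer required; from audit.latitude
  audit.email: string -> string, writer optional; from audit.email
  breaking: (audit.email, R1)
  => backward verdict for Order: BREAKING, 1 violation(s)
the rest of the Order diff is inert for this question:
  field scores in record Order: required changed to optional -> matters only for Order's forward compatibility — outside the asked direction


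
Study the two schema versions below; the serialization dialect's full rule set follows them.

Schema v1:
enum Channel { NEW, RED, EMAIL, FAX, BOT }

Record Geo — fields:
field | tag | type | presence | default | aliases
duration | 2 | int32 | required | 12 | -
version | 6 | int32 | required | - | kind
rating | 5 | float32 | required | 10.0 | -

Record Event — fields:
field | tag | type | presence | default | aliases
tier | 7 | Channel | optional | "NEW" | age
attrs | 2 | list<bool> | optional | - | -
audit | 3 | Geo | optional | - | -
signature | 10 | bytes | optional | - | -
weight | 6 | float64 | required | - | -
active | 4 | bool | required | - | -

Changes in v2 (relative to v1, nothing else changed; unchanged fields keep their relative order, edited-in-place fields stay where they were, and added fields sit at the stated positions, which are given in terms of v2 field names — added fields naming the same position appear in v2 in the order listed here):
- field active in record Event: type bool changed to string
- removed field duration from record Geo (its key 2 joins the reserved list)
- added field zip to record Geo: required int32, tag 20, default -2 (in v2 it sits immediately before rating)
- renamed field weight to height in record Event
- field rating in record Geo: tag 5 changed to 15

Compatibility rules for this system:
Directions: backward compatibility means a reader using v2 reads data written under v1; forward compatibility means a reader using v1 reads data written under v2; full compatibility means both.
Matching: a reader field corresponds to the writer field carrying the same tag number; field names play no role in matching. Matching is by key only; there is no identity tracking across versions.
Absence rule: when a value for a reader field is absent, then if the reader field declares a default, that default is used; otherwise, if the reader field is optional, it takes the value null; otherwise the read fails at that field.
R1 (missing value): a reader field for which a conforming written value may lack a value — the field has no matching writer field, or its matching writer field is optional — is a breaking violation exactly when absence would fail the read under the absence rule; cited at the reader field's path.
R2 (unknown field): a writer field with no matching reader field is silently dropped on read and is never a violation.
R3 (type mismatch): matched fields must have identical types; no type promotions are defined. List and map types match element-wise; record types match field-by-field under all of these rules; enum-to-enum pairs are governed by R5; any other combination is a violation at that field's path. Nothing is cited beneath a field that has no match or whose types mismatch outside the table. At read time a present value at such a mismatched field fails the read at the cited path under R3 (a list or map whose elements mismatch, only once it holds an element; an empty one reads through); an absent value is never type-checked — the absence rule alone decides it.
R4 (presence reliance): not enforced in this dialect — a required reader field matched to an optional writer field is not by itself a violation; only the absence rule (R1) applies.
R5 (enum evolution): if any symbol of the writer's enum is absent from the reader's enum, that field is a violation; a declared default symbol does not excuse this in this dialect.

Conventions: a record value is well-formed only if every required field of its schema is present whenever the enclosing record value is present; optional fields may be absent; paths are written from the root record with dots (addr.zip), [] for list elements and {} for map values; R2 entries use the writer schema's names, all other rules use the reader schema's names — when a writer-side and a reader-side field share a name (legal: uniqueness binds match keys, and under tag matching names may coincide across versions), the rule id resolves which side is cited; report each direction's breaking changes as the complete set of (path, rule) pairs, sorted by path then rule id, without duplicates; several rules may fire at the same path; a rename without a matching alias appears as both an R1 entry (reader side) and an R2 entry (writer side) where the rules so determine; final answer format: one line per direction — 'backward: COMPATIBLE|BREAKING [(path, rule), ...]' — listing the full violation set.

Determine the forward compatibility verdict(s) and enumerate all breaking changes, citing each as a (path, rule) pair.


each type pair in Event: writer, then reader
forward pass over Event, reader schema v1, writer schema v2:
  tier: paired with writer tier (Channel -> Channel; writer optional)
  attrs: paired with writer attrs (list<bool> -> list<bool>; writer optional)
  audit: paired with writer audit (Geo -> Geo; writer optional)
  signature: paired with writer signature (bytes -> bytes; writer optional)
  weight: paired with writer height (float64 -> float64; writer required)
  active: paired with writer active (string -> bool; writer required)
  no writer field matches reader audit.duration
  audit.version: paired with writer audit.version (int32 -> int32; writer required)
  no writer field matches reader audit.rating
  audit.zip (writer side), unknown to reader
  audit.rating (writer side), unknown to reader
  violation R3 at active
  forward on Event therefore BREAKING (1)
the rest of the Event diff is inert for this question:
  removed field duration from record Geo (its key 2 joins the reserved list) -> inert for the asked Event verdict: nothing fires
  added field zip to record Geo: required int32, tag 20, default -2 (in v2 it sits immediately before rating) -> inert for the asked Event verdict: nothing fires
  renamed field weight to height in record Event -> inert for the asked Event verdict: nothing fires
  field rating in record Geo: tag 5 changed to 15 -> inert for the asked Event verdict: nothing fires

forward: BREAKING [(active, R3)]


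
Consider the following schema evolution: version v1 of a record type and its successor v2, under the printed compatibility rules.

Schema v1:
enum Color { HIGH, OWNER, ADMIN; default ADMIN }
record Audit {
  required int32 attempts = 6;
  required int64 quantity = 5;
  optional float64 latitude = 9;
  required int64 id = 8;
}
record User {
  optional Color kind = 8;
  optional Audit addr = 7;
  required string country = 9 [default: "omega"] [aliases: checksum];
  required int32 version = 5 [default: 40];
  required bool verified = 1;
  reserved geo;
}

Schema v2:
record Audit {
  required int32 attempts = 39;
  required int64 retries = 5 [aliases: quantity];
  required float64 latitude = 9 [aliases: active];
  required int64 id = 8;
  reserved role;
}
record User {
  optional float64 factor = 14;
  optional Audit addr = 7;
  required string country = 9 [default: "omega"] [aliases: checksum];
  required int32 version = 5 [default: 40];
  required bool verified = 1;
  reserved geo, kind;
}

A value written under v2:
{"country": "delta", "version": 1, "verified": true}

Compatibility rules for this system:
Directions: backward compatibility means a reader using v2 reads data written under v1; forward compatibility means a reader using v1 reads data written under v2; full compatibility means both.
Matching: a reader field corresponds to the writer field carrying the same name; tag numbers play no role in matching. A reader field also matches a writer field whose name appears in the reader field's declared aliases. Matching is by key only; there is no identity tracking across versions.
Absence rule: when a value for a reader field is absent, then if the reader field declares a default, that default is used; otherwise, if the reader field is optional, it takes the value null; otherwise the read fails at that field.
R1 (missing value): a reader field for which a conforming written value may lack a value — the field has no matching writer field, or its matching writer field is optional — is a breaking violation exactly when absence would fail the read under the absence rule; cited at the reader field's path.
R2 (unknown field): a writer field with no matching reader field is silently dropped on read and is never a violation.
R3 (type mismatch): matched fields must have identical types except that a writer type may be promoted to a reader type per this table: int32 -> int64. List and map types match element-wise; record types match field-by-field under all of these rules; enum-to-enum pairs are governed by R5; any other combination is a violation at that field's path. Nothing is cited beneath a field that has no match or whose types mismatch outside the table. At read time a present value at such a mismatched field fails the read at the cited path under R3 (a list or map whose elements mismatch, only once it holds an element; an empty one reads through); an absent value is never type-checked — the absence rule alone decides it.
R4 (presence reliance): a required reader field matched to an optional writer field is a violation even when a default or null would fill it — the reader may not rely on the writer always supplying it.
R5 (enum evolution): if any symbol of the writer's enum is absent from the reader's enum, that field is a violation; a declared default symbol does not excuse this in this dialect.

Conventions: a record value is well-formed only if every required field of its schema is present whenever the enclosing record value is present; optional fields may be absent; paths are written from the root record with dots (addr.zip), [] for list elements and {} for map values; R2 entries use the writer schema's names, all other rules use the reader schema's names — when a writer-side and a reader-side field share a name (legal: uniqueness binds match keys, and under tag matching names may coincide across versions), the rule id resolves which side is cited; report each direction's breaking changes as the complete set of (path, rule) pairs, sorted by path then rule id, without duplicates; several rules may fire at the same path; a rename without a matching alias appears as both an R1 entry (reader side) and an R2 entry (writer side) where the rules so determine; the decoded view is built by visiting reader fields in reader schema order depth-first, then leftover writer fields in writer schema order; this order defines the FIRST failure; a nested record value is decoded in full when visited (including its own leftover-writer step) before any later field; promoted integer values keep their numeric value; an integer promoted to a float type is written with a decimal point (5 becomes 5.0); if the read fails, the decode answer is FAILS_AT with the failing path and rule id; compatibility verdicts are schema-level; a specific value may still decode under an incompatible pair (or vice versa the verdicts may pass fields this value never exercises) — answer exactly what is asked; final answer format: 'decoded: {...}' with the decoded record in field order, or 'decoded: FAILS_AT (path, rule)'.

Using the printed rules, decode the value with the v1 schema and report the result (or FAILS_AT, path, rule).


arrows below run writer -> reader for User
decode walk for User under reader schema v1:
  kind := null (absent, optional -> null)
  addr := null (absent, optional -> null)
  country := "delta"
  version := 1
  verified := true
  => decoded: {"kind": null, "addr": null, "country": "delta", "version": 1, "verified": true}
the rest of the User diff is inert for this question:
  removed field kind from record User (its key "kind" joins the reserved list) -> inert under this dialect — no rule fires on User and the result does not move
  renamed field quantity to retries in record Audit (alias quantity declared on the renamed field) -> matters for User compatibility verdicts, not for this value's decode
  field attempts in record Audit: tag 6 changed to 39 -> inert under this dialect — no rule fires on User and the result does not move
  field latitude in record Audit: optional changed to required -> matters for User compatibility verdicts, not for this value's decode
  added field factor to record User: optional float64, tag 14 (in v2 it sits immediately before addr) -> inert under this dialect — no rule fires on User and the result does not move

decoded: {"kind": null, "addr": null, "country": "delta", "version": 1, "verified": true}
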